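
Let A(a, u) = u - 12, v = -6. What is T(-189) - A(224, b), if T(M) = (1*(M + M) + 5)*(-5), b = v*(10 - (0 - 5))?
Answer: 1967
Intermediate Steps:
b = -90 (b = -6*(10 - (0 - 5)) = -6*(10 - 1*(-5)) = -6*(10 + 5) = -6*15 = -90)
T(M) = -25 - 10*M (T(M) = (1*(2*M) + 5)*(-5) = (2*M + 5)*(-5) = (5 + 2*M)*(-5) = -25 - 10*M)
A(a, u) = -12 + u
T(-189) - A(224, b) = (-25 - 10*(-189)) - (-12 - 90) = (-25 + 1890) - 1*(-102) = 1865 + 102 = 1967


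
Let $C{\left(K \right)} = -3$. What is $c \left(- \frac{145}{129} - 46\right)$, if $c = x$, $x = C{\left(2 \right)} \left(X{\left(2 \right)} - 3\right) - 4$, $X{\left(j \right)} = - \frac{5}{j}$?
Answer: $- \frac{151975}{258} \approx -589.05$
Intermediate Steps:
$x = \frac{25}{2}$ ($x = - 3 \left(- \frac{5}{2} - 3\right) - 4 = \left(-3\right) \left(- \frac{11}{2}\right) - 4 = \frac{33}{2} - 4 = \frac{25}{2} \approx 12.5$)
$c = \frac{25}{2} \approx 12.5$
$c \left(- \frac{145}{129} - 46\right) = \frac{25 \left(- \frac{145}{129} - 46\right)}{2} = \frac{25}{2} \left(- \frac{6079}{129}\right) = - \frac{151975}{258}$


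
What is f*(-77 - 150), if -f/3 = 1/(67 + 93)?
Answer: 681/160 ≈ 4.2562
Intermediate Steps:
f = -3/160 (f = -3/(67 + 93) = -3/160 ≈ -0.018750)
f*(-77 - 150) = -3*(-77 - 150)/160 = -3/160*(-227) = 681/160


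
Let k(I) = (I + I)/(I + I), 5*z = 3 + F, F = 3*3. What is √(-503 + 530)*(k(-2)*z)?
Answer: 36*√3/5 ≈ 12.471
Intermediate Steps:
F = 9
z = 12/5 (z = (3 + 9)/5 = (⅕)*12 = 12/5 ≈ 2.4000)
k(I) = 1 (k(I) = (2*I)/((2*I)) = (2*I)*(1/(2*I)) = 1)
√(-503 + 530)*(k(-2)*z) = √(-503 + 530)*(1*(12/5)) = √27*(12/5) = (3*√3)*(12/5) = 36*√3/5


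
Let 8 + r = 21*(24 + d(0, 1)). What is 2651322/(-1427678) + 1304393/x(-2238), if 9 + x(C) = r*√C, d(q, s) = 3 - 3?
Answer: -246089242742724/131009417579957 - 646978928*I*√2238/550583889 ≈ -1.8784 - 55.59*I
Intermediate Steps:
d(q, s) = 0
r = 496 (r = -8 + 21*(24 + 0) = -8 + 21*24 = -8 + 504 = 496)
x(C) = -9 + 496*√C
2651322/(-1427678) + 1304393/x(-2238) = 2651322/(-1427678) + 1304393/(-9 + 496*√(-2238)) = 2651322*(-1/1427678) + 1304393/(-9 + 496*(I*√2238)) = -1325661/713839 + 1304393/(-9 + 496*I*√2238)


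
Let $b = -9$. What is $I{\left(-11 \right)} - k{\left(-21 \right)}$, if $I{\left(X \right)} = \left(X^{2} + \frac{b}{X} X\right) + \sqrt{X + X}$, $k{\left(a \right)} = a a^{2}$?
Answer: $9373 + i \sqrt{22} \approx 9373.0 + 4.6904 i$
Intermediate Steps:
$k{\left(a \right)} = a^{3}$
$I{\left(X \right)} = -9 + X^{2} + \sqrt{2} \sqrt{X}$ ($I{\left(X \right)} = \left(X^{2} + - \frac{9}{X} X\right) + \sqrt{X + X} = \left(X^{2} - 9\right) + \sqrt{2 X} = \left(-9 + X^{2}\right) + \sqrt{2} \sqrt{X} = -9 + X^{2} + \sqrt{2} \sqrt{X}$)
$I{\left(-11 \right)} - k{\left(-21 \right)} = \left(-9 + \left(-11\right)^{2} + \sqrt{2} \sqrt{-11}\right) - \left(-21\right)^{3} = \left(-9 + 121 + \sqrt{2} i \sqrt{11}\right) - -9261 = \left(-9 + 121 + i \sqrt{22}\right) + 9261 = \left(112 + i \sqrt{22}\right) + 9261 = 9373 + i \sqrt{22}$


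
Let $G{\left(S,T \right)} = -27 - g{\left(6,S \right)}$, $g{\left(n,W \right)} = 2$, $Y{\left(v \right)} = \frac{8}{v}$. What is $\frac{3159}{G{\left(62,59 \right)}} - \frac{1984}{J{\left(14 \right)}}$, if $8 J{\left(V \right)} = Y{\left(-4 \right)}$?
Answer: $\frac{226985}{29} \approx 7827.1$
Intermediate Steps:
$J{\left(V \right)} = - \frac{1}{4}$ ($J{\left(V \right)} = \frac{8 \frac{1}{-4}}{8} = \frac{8 \left(- \frac{1}{4}\right)}{8} = \frac{1}{8} \left(-2\right) = - \frac{1}{4}$)
$G{\left(S,T \right)} = -29$ ($G{\left(S,T \right)} = -27 - 2 = -29$)
$\frac{3159}{G{\left(62,59 \right)}} - \frac{1984}{J{\left(14 \right)}} = \frac{3159}{-29} - \frac{1984}{- \frac{1}{4}} = 3159 \left(- \frac{1}{29}\right) - -7936 = - \frac{3159}{29} + 7936 = \frac{226985}{29}$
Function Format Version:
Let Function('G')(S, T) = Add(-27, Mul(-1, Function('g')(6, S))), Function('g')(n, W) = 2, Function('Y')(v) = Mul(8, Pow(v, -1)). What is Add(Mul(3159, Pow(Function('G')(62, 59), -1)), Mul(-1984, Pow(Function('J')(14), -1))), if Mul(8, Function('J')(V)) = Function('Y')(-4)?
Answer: Rational(226985, 29) ≈ 7827.1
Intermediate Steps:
Function('J')(V) = Rational(-1, 4) (Function('J')(V) = Mul(Rational(1, 8), Mul(8, Pow(-4, -1))) = Mul(Rational(1, 8), Mul(8, Rational(-1, 4))) = Mul(Rational(1, 8), -2) = Rational(-1, 4))
Function('G')(S, T) = -29 (Function('G')(S, T) = Add(-27, Mul(-1, 2)) = Add(-27, -2) = -29)
Add(Mul(3159, Pow(Function('G')(62, 59), -1)), Mul(-1984, Pow(Function('J')(14), -1))) = Add(Mul(3159, Pow(-29, -1)), Mul(-1984, Pow(Rational(-1, 4), -1))) = Add(Mul(3159, Rational(-1, 29)), Mul(-1984, -4)) = Add(Rational(-3159, 29), 7936) = Rational(226985, 29)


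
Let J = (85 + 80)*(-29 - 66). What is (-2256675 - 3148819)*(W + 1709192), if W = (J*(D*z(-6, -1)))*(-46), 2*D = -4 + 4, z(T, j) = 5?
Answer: -9239027100848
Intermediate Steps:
D = 0 (D = (-4 + 4)/2 = (1/2)*0 = 0)
J = -15675 (J = 165*(-95) = -15675)
W = 0 (W = -0*5*(-46) = -15675*0*(-46) = 0*(-46) = 0)
(-2256675 - 3148819)*(W + 1709192) = (-2256675 - 3148819)*(0 + 1709192) = -5405494*1709192 = -9239027100848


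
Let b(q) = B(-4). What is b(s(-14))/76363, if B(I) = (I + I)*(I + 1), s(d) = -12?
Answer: 24/76363 ≈ 0.00031429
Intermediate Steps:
B(I) = 2*I*(1 + I) (B(I) = (2*I)*(1 + I) = 2*I*(1 + I))
b(q) = 24 (b(q) = 2*(-4)*(1 - 4) = 2*(-4)*(-3) = 24)
b(s(-14))/76363 = 24/76363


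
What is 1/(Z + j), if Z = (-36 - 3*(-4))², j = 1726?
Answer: 1/2302 ≈ 0.00043440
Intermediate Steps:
Z = 576 (Z = (-36 + 12)² = (-24)² = 576)
1/(Z + j) = 1/(576 + 1726) = 1/2302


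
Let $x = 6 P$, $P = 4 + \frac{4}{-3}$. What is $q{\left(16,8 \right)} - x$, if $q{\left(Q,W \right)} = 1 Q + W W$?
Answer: $64$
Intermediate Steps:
$P = \frac{8}{3}$ ($P = 4 + 4 \left(- \frac{1}{3}\right) = 4 - \frac{4}{3} = \frac{8}{3} \approx 2.6667$)
$q{\left(Q,W \right)} = Q + W^{2}$
$x = 16$ ($x = 6 \cdot \frac{8}{3} = 16$)
$q{\left(16,8 \right)} - x = \left(16 + 8^{2}\right) - 16 = \left(16 + 64\right) - 16 = 80 - 16 = 64$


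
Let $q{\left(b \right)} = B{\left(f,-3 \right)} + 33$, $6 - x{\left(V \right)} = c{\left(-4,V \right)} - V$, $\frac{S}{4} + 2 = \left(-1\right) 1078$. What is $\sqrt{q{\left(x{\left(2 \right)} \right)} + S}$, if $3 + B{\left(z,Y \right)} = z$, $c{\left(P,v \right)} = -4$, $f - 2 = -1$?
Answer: $i \sqrt{4289} \approx 65.49 i$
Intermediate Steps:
$f = 1$ ($f = 2 - 1 = 1$)
$B{\left(z,Y \right)} = -3 + z$
$S = -4320$ ($S = -8 + 4 \left(\left(-1\right) 1078\right) = -8 + 4 \left(-1078\right) = -8 - 4312 = -4320$)
$x{\left(V \right)} = 10 + V$ ($x{\left(V \right)} = 6 - \left(-4 - V\right) = 6 + \left(4 + V\right) = 10 + V$)
$q{\left(b \right)} = 31$ ($q{\left(b \right)} = \left(-3 + 1\right) + 33 = -2 + 33 = 31$)
$\sqrt{q{\left(x{\left(2 \right)} \right)} + S} = \sqrt{31 - 4320} = \sqrt{-4289} = i \sqrt{4289}$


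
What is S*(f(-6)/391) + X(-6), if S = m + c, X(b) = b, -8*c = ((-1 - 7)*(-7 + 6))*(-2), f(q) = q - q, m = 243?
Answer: -6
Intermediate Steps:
f(q) = 0
c = 2 (c = -(-1 - 7)*(-7 + 6)*(-2)/8 = -(-8*(-1))*(-2)/8 = -(-2) = -1/8*(-16) = 2)
S = 245 (S = 243 + 2 = 245)
S*(f(-6)/391) + X(-6) = 245*(0/391) - 6 = 245*(0*(1/391)) - 6 = 245*0 - 6 = 0 - 6 = -6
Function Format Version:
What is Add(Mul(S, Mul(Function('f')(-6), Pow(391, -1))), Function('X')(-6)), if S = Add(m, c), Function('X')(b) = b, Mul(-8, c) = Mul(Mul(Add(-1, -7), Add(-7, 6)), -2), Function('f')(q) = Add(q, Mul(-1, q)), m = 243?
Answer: -6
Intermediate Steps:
Function('f')(q) = 0
c = 2 (c = Mul(Rational(-1, 8), Mul(Mul(Add(-1, -7), Add(-7, 6)), -2)) = Mul(Rational(-1, 8), Mul(Mul(-8, -1), -2)) = Mul(Rational(-1, 8), Mul(8, -2)) = Mul(Rational(-1, 8), -16) = 2)
S = 245 (S = Add(243, 2) = 245)
Add(Mul(S, Mul(Function('f')(-6), Pow(391, -1))), Function('X')(-6)) = Add(Mul(245, Mul(0, Pow(391, -1))), -6) = Add(Mul(245, Mul(0, Rational(1, 391))), -6) = Add(Mul(245, 0), -6) = Add(0, -6) = -6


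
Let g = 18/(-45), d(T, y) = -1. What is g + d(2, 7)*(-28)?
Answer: 138/5 ≈ 27.600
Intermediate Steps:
g = -⅖ (g = 18*(-1/45) = -⅖ ≈ -0.40000)
g + d(2, 7)*(-28) = -⅖ - 1*(-28) = -⅖ + 28 = 138/5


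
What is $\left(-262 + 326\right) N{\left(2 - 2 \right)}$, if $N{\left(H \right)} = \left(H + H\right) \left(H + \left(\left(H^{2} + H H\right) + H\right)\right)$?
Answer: $0$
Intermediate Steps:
$N{\left(H \right)} = 2 H \left(2 H + 2 H^{2}\right)$ ($N{\left(H \right)} = 2 H \left(H + \left(\left(H^{2} + H^{2}\right) + H\right)\right) = 2 H \left(H + \left(2 H^{2} + H\right)\right) = 2 H \left(H + \left(H + 2 H^{2}\right)\right) = 2 H \left(2 H + 2 H^{2}\right)$)
$\left(-262 + 326\right) N{\left(2 - 2 \right)} = \left(-262 + 326\right) 4 \left(2 - 2\right)^{2} \left(1 + \left(2 - 2\right)\right) = 64 \cdot 4 \left(2 - 2\right)^{2} \left(1 + \left(2 - 2\right)\right) = 64 \cdot 4 \cdot 0^{2} \left(1 + 0\right) = 64 \cdot 4 \cdot 0 \cdot 1 = 64 \cdot 0 = 0$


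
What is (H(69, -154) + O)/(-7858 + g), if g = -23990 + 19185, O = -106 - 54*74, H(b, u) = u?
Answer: 608/1809 ≈ 0.33610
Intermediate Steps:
O = -4102 (O = -106 - 3996 = -4102)
g = -4805
(H(69, -154) + O)/(-7858 + g) = (-154 - 4102)/(-7858 - 4805) = -4256/(-12663) = -4256*(-1/12663) = 608/1809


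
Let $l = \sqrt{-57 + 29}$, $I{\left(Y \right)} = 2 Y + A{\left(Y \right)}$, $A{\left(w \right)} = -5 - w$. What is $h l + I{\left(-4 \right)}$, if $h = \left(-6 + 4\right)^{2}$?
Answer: $-9 + 8 i \sqrt{7} \approx -9.0 + 21.166 i$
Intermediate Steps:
$I{\left(Y \right)} = -5 + Y$ ($I{\left(Y \right)} = 2 Y - \left(5 + Y\right) = -5 + Y$)
$l = 2 i \sqrt{7}$ ($l = \sqrt{-28} = 2 i \sqrt{7} \approx 5.2915 i$)
$h = 4$ ($h = \left(-2\right)^{2} = 4$)
$h l + I{\left(-4 \right)} = 4 \cdot 2 i \sqrt{7} - 9 = 8 i \sqrt{7} - 9 = -9 + 8 i \sqrt{7}$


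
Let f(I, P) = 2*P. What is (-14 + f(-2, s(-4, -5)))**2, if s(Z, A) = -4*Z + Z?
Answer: 100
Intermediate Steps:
s(Z, A) = -3*Z
(-14 + f(-2, s(-4, -5)))**2 = (-14 + 2*(-3*(-4)))**2 = (-14 + 2*12)**2 = (-14 + 24)**2 = 10**2 = 100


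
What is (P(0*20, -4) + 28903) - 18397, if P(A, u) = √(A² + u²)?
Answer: 10510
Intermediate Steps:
(P(0*20, -4) + 28903) - 18397 = (√((0*20)² + (-4)²) + 28903) - 18397 = (√(0² + 16) + 28903) - 18397 = (√(0 + 16) + 28903) - 18397 = (√16 + 28903) - 18397 = (4 + 28903) - 18397 = 28907 - 18397 = 10510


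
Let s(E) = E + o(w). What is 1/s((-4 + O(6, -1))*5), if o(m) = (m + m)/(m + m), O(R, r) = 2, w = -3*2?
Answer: -1/9 ≈ -0.11111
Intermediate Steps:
w = -6
o(m) = 1 (o(m) = (2*m)/((2*m)) = (2*m)*(1/(2*m)) = 1)
s(E) = 1 + E (s(E) = E + 1 = 1 + E)
1/s((-4 + O(6, -1))*5) = 1/(1 + (-4 + 2)*5) = 1/(1 - 2*5) = 1/(1 - 10) = 1/(-9) = -1/9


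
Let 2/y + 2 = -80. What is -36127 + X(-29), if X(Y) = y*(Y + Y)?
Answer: -1481149/41 ≈ -36126.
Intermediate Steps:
y = -1/41 (y = 2/(-2 - 80) = 2/(-82) = 2*(-1/82) = -1/41 ≈ -0.024390)
X(Y) = -2*Y/41 (X(Y) = -(Y + Y)/41 = -2*Y/41)
-36127 + X(-29) = -36127 - 2/41*(-29) = -36127 + 58/41 = -1481149/41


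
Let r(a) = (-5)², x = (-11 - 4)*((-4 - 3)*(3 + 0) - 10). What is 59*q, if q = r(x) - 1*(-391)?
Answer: 24544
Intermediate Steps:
x = 465 (x = -15*(-7*3 - 10) = -15*(-21 - 10) = -15*(-31) = 465)
r(a) = 25
q = 416 (q = 25 - 1*(-391) = 25 + 391 = 416)
59*q = 59*416 = 24544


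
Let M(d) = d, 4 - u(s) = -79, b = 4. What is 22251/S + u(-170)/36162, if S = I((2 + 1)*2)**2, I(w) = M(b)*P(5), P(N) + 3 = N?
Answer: 402322987/1157184 ≈ 347.67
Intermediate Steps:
u(s) = 83 (u(s) = 4 - 1*(-79) = 4 + 79 = 83)
P(N) = -3 + N
I(w) = 8 (I(w) = 4*(-3 + 5) = 4*2 = 8)
S = 64 (S = 8**2 = 64)
22251/S + u(-170)/36162 = 22251/64 + 83/36162 = 402322987/1157184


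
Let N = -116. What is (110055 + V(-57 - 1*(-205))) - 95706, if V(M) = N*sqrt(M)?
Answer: 14349 - 232*sqrt(37) ≈ 12938.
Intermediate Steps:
V(M) = -116*sqrt(M)
(110055 + V(-57 - 1*(-205))) - 95706 = (110055 - 116*sqrt(-57 - 1*(-205))) - 95706 = (110055 - 116*sqrt(-57 + 205)) - 95706 = (110055 - 232*sqrt(37)) - 95706 = 14349 - 232*sqrt(37)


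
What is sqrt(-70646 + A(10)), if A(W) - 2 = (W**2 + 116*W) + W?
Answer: I*sqrt(69374) ≈ 263.39*I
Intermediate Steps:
A(W) = 2 + W**2 + 117*W (A(W) = 2 + ((W**2 + 116*W) + W) = 2 + (W**2 + 117*W) = 2 + W**2 + 117*W)
sqrt(-70646 + A(10)) = sqrt(-70646 + (2 + 10**2 + 117*10)) = sqrt(-70646 + (2 + 100 + 1170)) = sqrt(-70646 + 1272) = sqrt(-69374) = I*sqrt(69374)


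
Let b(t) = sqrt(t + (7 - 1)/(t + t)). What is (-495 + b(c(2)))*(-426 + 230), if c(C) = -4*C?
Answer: 97020 - 49*I*sqrt(134) ≈ 97020.0 - 567.22*I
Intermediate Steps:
b(t) = sqrt(t + 3/t) (b(t) = sqrt(t + 6/((2*t))) = sqrt(t + 6*(1/(2*t))) = sqrt(t + 3/t))
(-495 + b(c(2)))*(-426 + 230) = (-495 + sqrt(-4*2 + 3/((-4*2))))*(-426 + 230) = (-495 + sqrt(-8 + 3/(-8)))*(-196) = (-495 + sqrt(-8 + 3*(-1/8)))*(-196) = (-495 + sqrt(-8 - 3/8))*(-196) = (-495 + sqrt(-67/8))*(-196) = (-495 + I*sqrt(134)/4)*(-196) = 97020 - 49*I*sqrt(134)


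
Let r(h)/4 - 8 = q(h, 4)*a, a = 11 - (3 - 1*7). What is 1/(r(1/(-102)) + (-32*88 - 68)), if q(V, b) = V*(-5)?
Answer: -17/48434 ≈ -0.00035099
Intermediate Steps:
q(V, b) = -5*V
a = 15 (a = 11 - (3 - 7) = 11 - 1*(-4) = 11 + 4 = 15)
r(h) = 32 - 300*h (r(h) = 32 + 4*(-5*h*15) = 32 + 4*(-75*h) = 32 - 300*h)
1/(r(1/(-102)) + (-32*88 - 68)) = 1/((32 - 300/(-102)) + (-32*88 - 68)) = 1/((32 - 300*(-1/102)) + (-2816 - 68)) = 1/((32 + 50/17) - 2884) = 1/(594/17 - 2884) = 1/(-48434/17) = -17/48434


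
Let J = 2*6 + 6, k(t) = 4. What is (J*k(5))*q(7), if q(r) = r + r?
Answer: 1008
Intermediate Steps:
q(r) = 2*r
J = 18 (J = 12 + 6 = 18)
(J*k(5))*q(7) = (18*4)*(2*7) = 72*14 = 1008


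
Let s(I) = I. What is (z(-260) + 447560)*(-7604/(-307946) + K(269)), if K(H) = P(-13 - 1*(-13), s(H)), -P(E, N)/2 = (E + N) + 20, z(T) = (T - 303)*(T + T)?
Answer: -65882995709440/153973 ≈ -4.2789e+8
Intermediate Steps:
z(T) = 2*T*(-303 + T) (z(T) = (-303 + T)*(2*T) = 2*T*(-303 + T))
P(E, N) = -40 - 2*E - 2*N (P(E, N) = -2*((E + N) + 20) = -2*(20 + E + N) = -40 - 2*E - 2*N)
K(H) = -40 - 2*H (K(H) = -40 - 2*(-13 - 1*(-13)) - 2*H = -40 - 2*(-13 + 13) - 2*H = -40 - 2*0 - 2*H = -40 + 0 - 2*H = -40 - 2*H)
(z(-260) + 447560)*(-7604/(-307946) + K(269)) = (2*(-260)*(-303 - 260) + 447560)*(-7604/(-307946) + (-40 - 2*269)) = (2*(-260)*(-563) + 447560)*(-7604*(-1/307946) + (-40 - 538)) = (292760 + 447560)*(3802/153973 - 578) = 740320*(-88992592/153973) = -65882995709440/153973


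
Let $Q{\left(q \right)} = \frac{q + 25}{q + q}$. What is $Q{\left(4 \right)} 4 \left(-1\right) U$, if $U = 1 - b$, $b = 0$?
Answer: $- \frac{29}{2} \approx -14.5$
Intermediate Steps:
$U = 1$ ($U = 1 - 0 = 1 + 0 = 1$)
$Q{\left(q \right)} = \frac{25 + q}{2 q}$
$Q{\left(4 \right)} 4 \left(-1\right) U = \frac{25 + 4}{2 \cdot 4} \cdot 4 \left(-1\right) 1 = \frac{1}{2} \cdot \frac{1}{4} \cdot 29 \left(\left(-4\right) 1\right) = \frac{29}{8} \left(-4\right) = - \frac{29}{2}$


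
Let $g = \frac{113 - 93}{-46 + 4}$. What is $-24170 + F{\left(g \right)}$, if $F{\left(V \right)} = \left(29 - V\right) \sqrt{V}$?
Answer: $-24170 + \frac{619 i \sqrt{210}}{441} \approx -24170.0 + 20.341 i$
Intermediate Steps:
$g = - \frac{10}{21}$ ($g = \frac{20}{-42} = 20 \left(- \frac{1}{42}\right) = - \frac{10}{21} \approx -0.47619$)
$F{\left(V \right)} = \sqrt{V} \left(29 - V\right)$
$-24170 + F{\left(g \right)} = -24170 + \sqrt{- \frac{10}{21}} \left(29 - - \frac{10}{21}\right) = -24170 + \frac{i \sqrt{210}}{21} \left(29 + \frac{10}{21}\right) = -24170 + \frac{i \sqrt{210}}{21} \cdot \frac{619}{21} = -24170 + \frac{619 i \sqrt{210}}{441}$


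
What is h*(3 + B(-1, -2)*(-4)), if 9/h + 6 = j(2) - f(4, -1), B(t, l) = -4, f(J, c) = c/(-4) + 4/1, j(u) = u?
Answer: -228/11 ≈ -20.727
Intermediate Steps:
f(J, c) = 4 - c/4 (f(J, c) = c*(-1/4) + 4*1 = -c/4 + 4 = 4 - c/4)
h = -12/11 (h = 9/(-6 + (2 - (4 - 1/4*(-1)))) = 9/(-6 + (2 - (4 + 1/4))) = 9/(-6 + (2 - 1*17/4)) = 9/(-6 + (2 - 17/4)) = 9/(-6 - 9/4) = 9/(-33/4) = 9*(-4/33) = -12/11 ≈ -1.0909)
h*(3 + B(-1, -2)*(-4)) = -12*(3 - 4*(-4))/11 = -12*(3 + 16)/11 = -12/11*19 = -228/11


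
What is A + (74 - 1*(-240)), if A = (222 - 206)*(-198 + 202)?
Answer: 378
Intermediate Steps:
A = 64 (A = 16*4 = 64)
A + (74 - 1*(-240)) = 64 + (74 - 1*(-240)) = 64 + (74 + 240) = 64 + 314 = 378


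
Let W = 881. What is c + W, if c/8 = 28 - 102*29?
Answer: -22559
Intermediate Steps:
c = -23440 (c = 8*(28 - 102*29) = 8*(28 - 2958) = 8*(-2930) = -23440)
c + W = -23440 + 881 = -22559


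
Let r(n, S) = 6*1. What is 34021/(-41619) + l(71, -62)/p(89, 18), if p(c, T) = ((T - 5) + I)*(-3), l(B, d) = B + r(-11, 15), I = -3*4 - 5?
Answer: 932137/166476 ≈ 5.5992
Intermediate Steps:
r(n, S) = 6
I = -17 (I = -12 - 5 = -17)
l(B, d) = 6 + B (l(B, d) = B + 6 = 6 + B)
p(c, T) = 66 - 3*T (p(c, T) = ((T - 5) - 17)*(-3) = ((-5 + T) - 17)*(-3) = (-22 + T)*(-3) = 66 - 3*T)
34021/(-41619) + l(71, -62)/p(89, 18) = 34021/(-41619) + (6 + 71)/(66 - 3*18) = 34021*(-1/41619) + 77/(66 - 54) = -34021/41619 + 77/12 = 932137/166476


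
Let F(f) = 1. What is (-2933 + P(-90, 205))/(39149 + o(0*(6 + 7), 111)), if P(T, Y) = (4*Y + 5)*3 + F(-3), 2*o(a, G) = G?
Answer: -914/78409 ≈ -0.011657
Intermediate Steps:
o(a, G) = G/2
P(T, Y) = 16 + 12*Y (P(T, Y) = (4*Y + 5)*3 + 1 = (5 + 4*Y)*3 + 1 = (15 + 12*Y) + 1 = 16 + 12*Y)
(-2933 + P(-90, 205))/(39149 + o(0*(6 + 7), 111)) = (-2933 + (16 + 12*205))/(39149 + (½)*111) = (-2933 + (16 + 2460))/(39149 + 111/2) = (-2933 + 2476)/(78409/2) = -457*2/78409 = -914/78409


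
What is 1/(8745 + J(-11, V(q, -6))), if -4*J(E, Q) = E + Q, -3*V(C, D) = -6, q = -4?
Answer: 4/34989 ≈ 0.00011432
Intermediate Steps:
V(C, D) = 2 (V(C, D) = -⅓*(-6) = 2)
J(E, Q) = -E/4 - Q/4 (J(E, Q) = -(E + Q)/4 = -E/4 - Q/4)
1/(8745 + J(-11, V(q, -6))) = 1/(8745 + (-¼*(-11) - ¼*2)) = 1/(8745 + (11/4 - ½)) = 1/(8745 + 9/4) = 1/(34989/4) = 4/34989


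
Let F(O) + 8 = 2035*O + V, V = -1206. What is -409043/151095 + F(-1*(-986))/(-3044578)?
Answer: -774176758987/230010256455 ≈ -3.3658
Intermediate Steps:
F(O) = -1214 + 2035*O (F(O) = -8 + (2035*O - 1206) = -8 + (-1206 + 2035*O) = -1214 + 2035*O)
-409043/151095 + F(-1*(-986))/(-3044578) = -409043/151095 + (-1214 + 2035*(-1*(-986)))/(-3044578) = -409043*1/151095 + (-1214 + 2035*986)*(-1/3044578) = -409043/151095 + (-1214 + 2006510)*(-1/3044578) = -409043/151095 + 2005296*(-1/3044578) = -409043/151095 - 1002648/1522289 = -774176758987/230010256455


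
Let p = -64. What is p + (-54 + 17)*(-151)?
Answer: 5523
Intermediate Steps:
p + (-54 + 17)*(-151) = -64 + (-54 + 17)*(-151) = -64 - 37*(-151) = -64 + 5587 = 5523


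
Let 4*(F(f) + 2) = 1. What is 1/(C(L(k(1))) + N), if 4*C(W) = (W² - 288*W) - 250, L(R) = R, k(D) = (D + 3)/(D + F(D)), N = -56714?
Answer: -18/1014937 ≈ -1.7735e-5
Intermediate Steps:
F(f) = -7/4 (F(f) = -2 + (¼)*1 = -2 + ¼ = -7/4)
k(D) = (3 + D)/(-7/4 + D) (k(D) = (D + 3)/(D - 7/4) = (3 + D)/(-7/4 + D))
C(W) = -125/2 - 72*W + W²/4 (C(W) = ((W² - 288*W) - 250)/4 = (-250 + W² - 288*W)/4 = -125/2 - 72*W + W²/4)
1/(C(L(k(1))) + N) = 1/((-125/2 - 288*(3 + 1)/(-7 + 4*1) + (4*(3 + 1)/(-7 + 4*1))²/4) - 56714) = 1/((-125/2 - 288*4/(-7 + 4) + (4*4/(-7 + 4))²/4) - 56714) = 1/((-125/2 - 288*4/(-3) + (4*4/(-3))²/4) - 56714) = 1/((-125/2 - 288*(-1)*4/3 + (4*(-⅓)*4)²/4) - 56714) = 1/((-125/2 - 72*(-16/3) + (-16/3)²/4) - 56714) = 1/((-125/2 + 384 + (¼)*(256/9)) - 56714) = 1/((-125/2 + 384 + 64/9) - 56714) = 1/(5915/18 - 56714) = 1/(-1014937/18) = -18/1014937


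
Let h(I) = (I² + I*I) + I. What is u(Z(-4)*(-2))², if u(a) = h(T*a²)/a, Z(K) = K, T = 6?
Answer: 1362495744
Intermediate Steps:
h(I) = I + 2*I² (h(I) = (I² + I²) + I = 2*I² + I = I + 2*I²)
u(a) = 6*a*(1 + 12*a²) (u(a) = ((6*a²)*(1 + 2*(6*a²)))/a = ((6*a²)*(1 + 12*a²))/a = (6*a²*(1 + 12*a²))/a = 6*a*(1 + 12*a²))
u(Z(-4)*(-2))² = (6*(-4*(-2)) + 72*(-4*(-2))³)² = (6*8 + 72*8³)² = (48 + 72*512)² = (48 + 36864)² = 36912² = 1362495744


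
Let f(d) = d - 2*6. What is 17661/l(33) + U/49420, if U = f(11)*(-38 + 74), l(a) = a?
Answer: 72733786/135905 ≈ 535.18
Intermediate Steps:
f(d) = -12 + d (f(d) = d - 12 = -12 + d)
U = -36 (U = (-12 + 11)*(-38 + 74) = -1*36 = -36)
17661/l(33) + U/49420 = 17661/33 - 36/49420 = 17661*(1/33) - 36*1/49420 = 5887/11 - 9/12355 = 72733786/135905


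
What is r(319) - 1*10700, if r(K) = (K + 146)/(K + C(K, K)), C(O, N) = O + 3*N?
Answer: -3413207/319 ≈ -10700.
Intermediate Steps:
r(K) = (146 + K)/(5*K) (r(K) = (K + 146)/(K + (K + 3*K)) = (146 + K)/(K + 4*K) = (146 + K)/((5*K)) = (146 + K)*(1/(5*K)) = (146 + K)/(5*K))
r(319) - 1*10700 = (⅕)*(146 + 319)/319 - 1*10700 = (⅕)*(1/319)*465 - 10700 = 93/319 - 10700 = -3413207/319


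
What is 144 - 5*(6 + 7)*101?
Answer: -6421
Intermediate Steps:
144 - 5*(6 + 7)*101 = 144 - 5*13*101 = 144 - 65*101 = 144 - 6565 = -6421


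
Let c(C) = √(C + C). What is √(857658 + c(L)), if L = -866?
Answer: √(857658 + 2*I*√433) ≈ 926.1 + 0.022*I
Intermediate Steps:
c(C) = √2*√C (c(C) = √(2*C) = √2*√C)
√(857658 + c(L)) = √(857658 + √2*√(-866)) = √(857658 + √2*(I*√866)) = √(857658 + 2*I*√433)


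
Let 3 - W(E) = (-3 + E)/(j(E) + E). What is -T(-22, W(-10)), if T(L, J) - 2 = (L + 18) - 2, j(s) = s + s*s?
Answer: 4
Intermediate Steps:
j(s) = s + s²
W(E) = 3 - (-3 + E)/(E + E*(1 + E)) (W(E) = 3 - (-3 + E)/(E*(1 + E) + E) = 3 - (-3 + E)/(E + E*(1 + E)))
T(L, J) = 18 + L (T(L, J) = 2 + ((L + 18) - 2) = 2 + ((18 + L) - 2) = 2 + (16 + L) = 18 + L)
-T(-22, W(-10)) = -(18 - 22) = -1*(-4) = 4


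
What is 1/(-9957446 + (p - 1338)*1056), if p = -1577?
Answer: -1/13035686 ≈ -7.6712e-8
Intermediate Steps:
1/(-9957446 + (p - 1338)*1056) = 1/(-9957446 + (-1577 - 1338)*1056) = 1/(-9957446 - 2915*1056) = 1/(-9957446 - 3078240) = 1/(-13035686) = -1/13035686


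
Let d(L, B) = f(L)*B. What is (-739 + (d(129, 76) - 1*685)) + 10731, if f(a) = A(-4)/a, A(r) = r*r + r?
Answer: 400505/43 ≈ 9314.1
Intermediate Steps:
A(r) = r + r² (A(r) = r² + r = r + r²)
f(a) = 12/a (f(a) = (-4*(1 - 4))/a = (-4*(-3))/a = 12/a)
d(L, B) = 12*B/L (d(L, B) = (12/L)*B = 12*B/L)
(-739 + (d(129, 76) - 1*685)) + 10731 = (-739 + (12*76/129 - 1*685)) + 10731 = (-739 + (12*76*(1/129) - 685)) + 10731 = (-739 + (304/43 - 685)) + 10731 = (-739 - 29151/43) + 10731 = -60928/43 + 10731 = 400505/43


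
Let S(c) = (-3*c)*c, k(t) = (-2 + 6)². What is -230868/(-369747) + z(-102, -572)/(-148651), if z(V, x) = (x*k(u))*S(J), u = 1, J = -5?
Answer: -24386175748/6107029033 ≈ -3.9931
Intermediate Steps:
k(t) = 16 (k(t) = 4² = 16)
S(c) = -3*c²
z(V, x) = -1200*x (z(V, x) = (x*16)*(-3*(-5)²) = (16*x)*(-3*25) = (16*x)*(-75) = -1200*x)
-230868/(-369747) + z(-102, -572)/(-148651) = -230868/(-369747) - 1200*(-572)/(-148651) = -230868*(-1/369747) + 686400*(-1/148651) = 25652/41083 - 686400/148651 = -24386175748/6107029033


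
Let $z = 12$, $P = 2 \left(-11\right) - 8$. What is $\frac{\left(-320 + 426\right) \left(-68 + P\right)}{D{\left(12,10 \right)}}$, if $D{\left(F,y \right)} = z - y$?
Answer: $-5194$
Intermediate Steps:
$P = -30$ ($P = -22 - 8 = -30$)
$D{\left(F,y \right)} = 12 - y$
$\frac{\left(-320 + 426\right) \left(-68 + P\right)}{D{\left(12,10 \right)}} = \frac{\left(-320 + 426\right) \left(-68 - 30\right)}{12 - 10} = \frac{106 \left(-98\right)}{12 - 10} = - \frac{10388}{2} = \left(-10388\right) \frac{1}{2} = -5194$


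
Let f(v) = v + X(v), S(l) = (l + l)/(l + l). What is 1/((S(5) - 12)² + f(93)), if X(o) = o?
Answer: 1/307 ≈ 0.0032573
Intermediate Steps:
S(l) = 1 (S(l) = (2*l)/((2*l)) = (2*l)*(1/(2*l)) = 1)
f(v) = 2*v (f(v) = v + v = 2*v)
1/((S(5) - 12)² + f(93)) = 1/((1 - 12)² + 2*93) = 1/((-11)² + 186) = 1/(121 + 186) = 1/307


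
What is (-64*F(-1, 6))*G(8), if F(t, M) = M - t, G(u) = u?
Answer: -3584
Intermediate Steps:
(-64*F(-1, 6))*G(8) = -64*(6 - 1*(-1))*8 = -64*(6 + 1)*8 = -64*7*8 = -448*8 = -3584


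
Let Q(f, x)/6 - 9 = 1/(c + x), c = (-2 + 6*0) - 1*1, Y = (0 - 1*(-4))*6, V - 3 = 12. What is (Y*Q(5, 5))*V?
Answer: 20520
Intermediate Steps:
V = 15 (V = 3 + 12 = 15)
Y = 24 (Y = (0 + 4)*6 = 4*6 = 24)
c = -3 (c = (-2 + 0) - 1 = -2 - 1 = -3)
Q(f, x) = 54 + 6/(-3 + x)
(Y*Q(5, 5))*V = (24*(6*(-26 + 9*5)/(-3 + 5)))*15 = (24*(6*(-26 + 45)/2))*15 = (24*(6*(½)*19))*15 = (24*57)*15 = 1368*15 = 20520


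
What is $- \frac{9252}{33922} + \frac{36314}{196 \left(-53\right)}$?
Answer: $- \frac{47426903}{12585062} \approx -3.7685$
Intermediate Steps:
$- \frac{9252}{33922} + \frac{36314}{196 \left(-53\right)} = \left(-9252\right) \frac{1}{33922} + \frac{36314}{-10388} = - \frac{4626}{16961} + 36314 \left(- \frac{1}{10388}\right) = - \frac{4626}{16961} - \frac{18157}{5194} = - \frac{47426903}{12585062}$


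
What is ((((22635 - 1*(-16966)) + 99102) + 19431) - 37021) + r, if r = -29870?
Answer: 91243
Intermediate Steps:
((((22635 - 1*(-16966)) + 99102) + 19431) - 37021) + r = ((((22635 - 1*(-16966)) + 99102) + 19431) - 37021) - 29870 = ((((22635 + 16966) + 99102) + 19431) - 37021) - 29870 = (((39601 + 99102) + 19431) - 37021) - 29870 = ((138703 + 19431) - 37021) - 29870 = (158134 - 37021) - 29870 = 121113 - 29870 = 91243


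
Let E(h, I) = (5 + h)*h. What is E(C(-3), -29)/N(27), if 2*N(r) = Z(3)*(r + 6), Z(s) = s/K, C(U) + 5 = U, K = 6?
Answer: 32/11 ≈ 2.9091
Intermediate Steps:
C(U) = -5 + U
E(h, I) = h*(5 + h)
Z(s) = s/6
N(r) = 3/2 + r/4 (N(r) = (((⅙)*3)*(r + 6))/2 = ((6 + r)/2)/2 = (3 + r/2)/2 = 3/2 + r/4)
E(C(-3), -29)/N(27) = ((-5 - 3)*(5 + (-5 - 3)))/(3/2 + (¼)*27) = (-8*(5 - 8))/(3/2 + 27/4) = (-8*(-3))/(33/4) = 24*(4/33) = 32/11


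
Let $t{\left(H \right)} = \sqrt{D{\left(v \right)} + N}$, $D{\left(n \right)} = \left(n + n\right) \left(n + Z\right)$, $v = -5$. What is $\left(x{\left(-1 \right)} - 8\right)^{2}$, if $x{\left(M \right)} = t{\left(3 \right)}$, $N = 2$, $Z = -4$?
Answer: $156 - 32 \sqrt{23} \approx 2.5334$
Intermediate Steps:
$D{\left(n \right)} = 2 n \left(-4 + n\right)$ ($D{\left(n \right)} = \left(n + n\right) \left(n - 4\right) = 2 n \left(-4 + n\right)$)
$t{\left(H \right)} = 2 \sqrt{23}$ ($t{\left(H \right)} = \sqrt{2 \left(-5\right) \left(-4 - 5\right) + 2} = \sqrt{2 \left(-5\right) \left(-9\right) + 2} = \sqrt{90 + 2} = \sqrt{92} = 2 \sqrt{23}$)
$x{\left(M \right)} = 2 \sqrt{23}$
$\left(x{\left(-1 \right)} - 8\right)^{2} = \left(2 \sqrt{23} - 8\right)^{2} = \left(-8 + 2 \sqrt{23}\right)^{2}$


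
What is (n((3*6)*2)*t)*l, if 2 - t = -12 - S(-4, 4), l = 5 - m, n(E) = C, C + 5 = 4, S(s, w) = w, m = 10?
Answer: 90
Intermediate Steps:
C = -1 (C = -5 + 4 = -1)
n(E) = -1
l = -5 (l = 5 - 1*10 = 5 - 10 = -5)
t = 18 (t = 2 - (-12 - 1*4) = 2 - (-12 - 4) = 2 - 1*(-16) = 2 + 16 = 18)
(n((3*6)*2)*t)*l = -1*18*(-5) = -18*(-5) = 90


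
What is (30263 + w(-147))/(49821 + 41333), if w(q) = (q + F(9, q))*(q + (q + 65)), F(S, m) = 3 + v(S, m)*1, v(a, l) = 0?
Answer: 63239/91154 ≈ 0.69376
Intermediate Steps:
F(S, m) = 3 (F(S, m) = 3 + 0*1 = 3 + 0 = 3)
w(q) = (3 + q)*(65 + 2*q) (w(q) = (q + 3)*(q + (q + 65)) = (3 + q)*(q + (65 + q)) = (3 + q)*(65 + 2*q))
(30263 + w(-147))/(49821 + 41333) = (30263 + (195 + 2*(-147)² + 71*(-147)))/(49821 + 41333) = (30263 + (195 + 2*21609 - 10437))/91154 = (30263 + (195 + 43218 - 10437))*(1/91154) = (30263 + 32976)*(1/91154) = 63239*(1/91154) = 63239/91154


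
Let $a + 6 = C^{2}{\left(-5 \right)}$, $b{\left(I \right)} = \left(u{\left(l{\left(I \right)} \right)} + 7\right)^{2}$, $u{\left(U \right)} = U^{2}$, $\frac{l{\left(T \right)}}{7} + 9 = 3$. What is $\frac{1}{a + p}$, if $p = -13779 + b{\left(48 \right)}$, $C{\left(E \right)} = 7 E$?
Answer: $\frac{1}{3123881} \approx 3.2011 \cdot 10^{-7}$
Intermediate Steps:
$l{\left(T \right)} = -42$ ($l{\left(T \right)} = -63 + 7 \cdot 3 = -63 + 21 = -42$)
$b{\left(I \right)} = 3136441$ ($b{\left(I \right)} = \left(\left(-42\right)^{2} + 7\right)^{2} = \left(1764 + 7\right)^{2} = 1771^{2} = 3136441$)
$a = 1219$ ($a = -6 + \left(7 \left(-5\right)\right)^{2} = -6 + \left(-35\right)^{2} = -6 + 1225 = 1219$)
$p = 3122662$ ($p = -13779 + 3136441 = 3122662$)
$\frac{1}{a + p} = \frac{1}{1219 + 3122662} = \frac{1}{3123881}$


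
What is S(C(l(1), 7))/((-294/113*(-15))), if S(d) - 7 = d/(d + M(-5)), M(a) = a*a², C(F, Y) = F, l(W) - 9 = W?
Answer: 5989/33810 ≈ 0.17714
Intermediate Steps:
l(W) = 9 + W
M(a) = a³
S(d) = 7 + d/(-125 + d) (S(d) = 7 + d/(d + (-5)³) = 7 + d/(d - 125) = 7 + d/(-125 + d))
S(C(l(1), 7))/((-294/113*(-15))) = ((-875 + 8*(9 + 1))/(-125 + (9 + 1)))/((-294/113*(-15))) = ((-875 + 8*10)/(-125 + 10))/((-294*1/113*(-15))) = ((-875 + 80)/(-115))/((-294/113*(-15))) = (-1/115*(-795))/(4410/113) = (159/23)*(113/4410) = 5989/33810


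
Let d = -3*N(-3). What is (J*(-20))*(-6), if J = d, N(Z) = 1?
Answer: -360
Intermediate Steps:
d = -3 (d = -3*1 = -3)
J = -3
(J*(-20))*(-6) = -3*(-20)*(-6) = 60*(-6) = -360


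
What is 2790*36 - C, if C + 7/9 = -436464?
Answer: 4832143/9 ≈ 5.3691e+5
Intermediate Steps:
C = -3928183/9 (C = -7/9 - 436464 = -3928183/9 ≈ -4.3647e+5)
2790*36 - C = 2790*36 - 1*(-3928183/9) = 100440 + 3928183/9 = 4832143/9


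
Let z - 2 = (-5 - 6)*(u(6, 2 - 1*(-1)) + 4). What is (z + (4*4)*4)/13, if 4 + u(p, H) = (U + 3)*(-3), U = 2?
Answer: 231/13 ≈ 17.769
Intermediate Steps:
u(p, H) = -19 (u(p, H) = -4 + (2 + 3)*(-3) = -4 + 5*(-3) = -4 - 15 = -19)
z = 167 (z = 2 + (-5 - 6)*(-19 + 4) = 2 - 11*(-15) = 2 + 165 = 167)
(z + (4*4)*4)/13 = (167 + (4*4)*4)/13 = (167 + 16*4)*(1/13) = (167 + 64)*(1/13) = 231*(1/13) = 231/13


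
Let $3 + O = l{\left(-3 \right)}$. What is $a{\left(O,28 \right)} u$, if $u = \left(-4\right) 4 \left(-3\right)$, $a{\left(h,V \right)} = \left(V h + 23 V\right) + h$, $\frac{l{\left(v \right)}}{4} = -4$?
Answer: $4464$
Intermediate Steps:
$l{\left(v \right)} = -16$ ($l{\left(v \right)} = 4 \left(-4\right) = -16$)
$O = -19$ ($O = -3 - 16 = -19$)
$a{\left(h,V \right)} = h + 23 V + V h$ ($a{\left(h,V \right)} = \left(23 V + V h\right) + h = h + 23 V + V h$)
$u = 48$ ($u = \left(-16\right) \left(-3\right) = 48$)
$a{\left(O,28 \right)} u = \left(-19 + 23 \cdot 28 + 28 \left(-19\right)\right) 48 = \left(-19 + 644 - 532\right) 48 = 93 \cdot 48 = 4464$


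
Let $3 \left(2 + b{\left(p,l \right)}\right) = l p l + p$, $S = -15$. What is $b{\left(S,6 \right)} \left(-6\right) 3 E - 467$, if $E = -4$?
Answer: $-13931$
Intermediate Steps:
$b{\left(p,l \right)} = -2 + \frac{p}{3} + \frac{p l^{2}}{3}$ ($b{\left(p,l \right)} = -2 + \frac{l p l + p}{3} = -2 + \frac{p l^{2} + p}{3} = -2 + \frac{p + p l^{2}}{3} = -2 + \left(\frac{p}{3} + \frac{p l^{2}}{3}\right) = -2 + \frac{p}{3} + \frac{p l^{2}}{3}$)
$b{\left(S,6 \right)} \left(-6\right) 3 E - 467 = \left(-2 + \frac{1}{3} \left(-15\right) + \frac{1}{3} \left(-15\right) 6^{2}\right) \left(-6\right) 3 \left(-4\right) - 467 = \left(-2 - 5 + \frac{1}{3} \left(-15\right) 36\right) \left(\left(-18\right) \left(-4\right)\right) - 467 = \left(-2 - 5 - 180\right) 72 - 467 = \left(-187\right) 72 - 467 = -13464 - 467 = -13931$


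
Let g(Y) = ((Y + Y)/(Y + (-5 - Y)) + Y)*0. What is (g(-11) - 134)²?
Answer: 17956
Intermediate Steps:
g(Y) = 0 (g(Y) = ((2*Y)/(-5) + Y)*0 = ((2*Y)*(-⅕) + Y)*0 = (-2*Y/5 + Y)*0 = (3*Y/5)*0 = 0)
(g(-11) - 134)² = (0 - 134)² = (-134)² = 17956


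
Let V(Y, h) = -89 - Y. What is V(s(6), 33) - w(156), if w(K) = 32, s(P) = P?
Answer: -127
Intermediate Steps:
V(s(6), 33) - w(156) = (-89 - 1*6) - 1*32 = (-89 - 6) - 32 = -95 - 32 = -127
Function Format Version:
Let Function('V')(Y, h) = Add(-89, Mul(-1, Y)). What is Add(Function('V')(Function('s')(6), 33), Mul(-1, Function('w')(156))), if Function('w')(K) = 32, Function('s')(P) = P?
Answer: -127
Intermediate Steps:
Add(Function('V')(Function('s')(6), 33), Mul(-1, Function('w')(156))) = Add(Add(-89, Mul(-1, 6)), Mul(-1, 32)) = Add(Add(-89, -6), -32) = Add(-95, -32) = -127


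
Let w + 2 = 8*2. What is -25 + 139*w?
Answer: 1921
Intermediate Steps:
w = 14 (w = -2 + 8*2 = -2 + 16 = 14)
-25 + 139*w = -25 + 139*14 = -25 + 1946 = 1921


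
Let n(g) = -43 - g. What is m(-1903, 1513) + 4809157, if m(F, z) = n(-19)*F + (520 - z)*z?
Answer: 3352420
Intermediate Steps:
m(F, z) = -24*F + z*(520 - z) (m(F, z) = (-43 - 1*(-19))*F + (520 - z)*z = (-43 + 19)*F + z*(520 - z) = -24*F + z*(520 - z))
m(-1903, 1513) + 4809157 = (-1*1513² - 24*(-1903) + 520*1513) + 4809157 = (-1*2289169 + 45672 + 786760) + 4809157 = (-2289169 + 45672 + 786760) + 4809157 = -1456737 + 4809157 = 3352420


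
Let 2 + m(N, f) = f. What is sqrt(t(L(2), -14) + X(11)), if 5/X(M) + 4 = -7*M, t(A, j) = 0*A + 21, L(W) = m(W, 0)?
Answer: 4*sqrt(106)/9 ≈ 4.5758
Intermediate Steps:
m(N, f) = -2 + f
L(W) = -2 (L(W) = -2 + 0 = -2)
t(A, j) = 21 (t(A, j) = 0 + 21 = 21)
X(M) = 5/(-4 - 7*M)
sqrt(t(L(2), -14) + X(11)) = sqrt(21 - 5/(4 + 7*11)) = sqrt(21 - 5/(4 + 77)) = sqrt(21 - 5/81) = sqrt(1696/81) = 4*sqrt(106)/9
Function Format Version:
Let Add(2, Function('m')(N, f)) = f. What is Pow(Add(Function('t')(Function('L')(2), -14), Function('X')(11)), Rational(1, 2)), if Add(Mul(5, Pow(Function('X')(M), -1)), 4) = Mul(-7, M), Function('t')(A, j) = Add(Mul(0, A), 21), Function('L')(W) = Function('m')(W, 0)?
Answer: Mul(Rational(4, 9), Pow(106, Rational(1, 2))) ≈ 4.5758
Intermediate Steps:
Function('m')(N, f) = Add(-2, f)
Function('L')(W) = -2 (Function('L')(W) = Add(-2, 0) = -2)
Function('t')(A, j) = 21 (Function('t')(A, j) = Add(0, 21) = 21)
Function('X')(M) = Mul(5, Pow(Add(-4, Mul(-7, M)), -1))
Pow(Add(Function('t')(Function('L')(2), -14), Function('X')(11)), Rational(1, 2)) = Pow(Add(21, Mul(-5, Pow(Add(4, Mul(7, 11)), -1))), Rational(1, 2)) = Pow(Add(21, Mul(-5, Pow(Add(4, 77), -1))), Rational(1, 2)) = Pow(Add(21, Mul(-5, Pow(81, -1))), Rational(1, 2)) = Pow(Add(21, Mul(-5, Rational(1, 81))), Rational(1, 2)) = Pow(Add(21, Rational(-5, 81)), Rational(1, 2)) = Pow(Rational(1696, 81), Rational(1, 2)) = Mul(Rational(4, 9), Pow(106, Rational(1, 2)))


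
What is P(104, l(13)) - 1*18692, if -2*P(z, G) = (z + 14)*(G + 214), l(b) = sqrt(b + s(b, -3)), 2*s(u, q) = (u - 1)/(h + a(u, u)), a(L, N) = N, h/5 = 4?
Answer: -31318 - 59*sqrt(1595)/11 ≈ -31532.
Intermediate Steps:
h = 20 (h = 5*4 = 20)
s(u, q) = (-1 + u)/(2*(20 + u)) (s(u, q) = ((u - 1)/(20 + u))/2 = ((-1 + u)/(20 + u))/2 = (-1 + u)/(2*(20 + u)))
l(b) = sqrt(b + (-1 + b)/(2*(20 + b)))
P(z, G) = -(14 + z)*(214 + G)/2 (P(z, G) = -(z + 14)*(G + 214)/2 = -(14 + z)*(214 + G)/2)
P(104, l(13)) - 1*18692 = (-1498 - 107*104 - 7*sqrt(13 + (-1 + 13)/(2*(20 + 13))) - 1/2*sqrt(13 + (-1 + 13)/(2*(20 + 13)))*104) - 1*18692 = (-1498 - 11128 - 7*sqrt(13 + (1/2)*12/33) - 1/2*sqrt(13 + (1/2)*12/33)*104) - 18692 = (-1498 - 11128 - 7*sqrt(13 + (1/2)*(1/33)*12) - 1/2*sqrt(13 + (1/2)*(1/33)*12)*104) - 18692 = (-1498 - 11128 - 7*sqrt(13 + 2/11) - 1/2*sqrt(13 + 2/11)*104) - 18692 = (-1498 - 11128 - 7*sqrt(1595)/11 - 1/2*sqrt(145/11)*104) - 18692 = (-1498 - 11128 - 7*sqrt(1595)/11 - 1/2*sqrt(1595)/11*104) - 18692 = (-1498 - 11128 - 7*sqrt(1595)/11 - 52*sqrt(1595)/11) - 18692 = (-12626 - 59*sqrt(1595)/11) - 18692 = -31318 - 59*sqrt(1595)/11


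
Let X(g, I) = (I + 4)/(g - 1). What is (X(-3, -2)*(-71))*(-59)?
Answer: -4189/2 ≈ -2094.5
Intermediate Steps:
X(g, I) = (4 + I)/(-1 + g)
(X(-3, -2)*(-71))*(-59) = (((4 - 2)/(-1 - 3))*(-71))*(-59) = ((2/(-4))*(-71))*(-59) = (-1/4*2*(-71))*(-59) = -1/2*(-71)*(-59) = (71/2)*(-59) = -4189/2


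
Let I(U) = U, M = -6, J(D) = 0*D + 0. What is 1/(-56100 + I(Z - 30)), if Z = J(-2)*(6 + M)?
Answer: -1/56130 ≈ -1.7816e-5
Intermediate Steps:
J(D) = 0 (J(D) = 0 + 0 = 0)
Z = 0 (Z = 0*(6 - 6) = 0*0 = 0)
1/(-56100 + I(Z - 30)) = 1/(-56100 + (0 - 30)) = 1/(-56100 - 30) = 1/(-56130) = -1/56130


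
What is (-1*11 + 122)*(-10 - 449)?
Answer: -50949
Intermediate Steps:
(-1*11 + 122)*(-10 - 449) = (-11 + 122)*(-459) = 111*(-459) = -50949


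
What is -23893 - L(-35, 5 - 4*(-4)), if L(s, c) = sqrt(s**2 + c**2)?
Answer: -23893 - 7*sqrt(34) ≈ -23934.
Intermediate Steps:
L(s, c) = sqrt(c**2 + s**2)
-23893 - L(-35, 5 - 4*(-4)) = -23893 - sqrt((5 - 4*(-4))**2 + (-35)**2) = -23893 - sqrt((5 + 16)**2 + 1225) = -23893 - sqrt(21**2 + 1225) = -23893 - sqrt(441 + 1225) = -23893 - sqrt(1666) = -23893 - 7*sqrt(34)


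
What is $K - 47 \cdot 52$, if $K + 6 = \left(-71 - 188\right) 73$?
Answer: $-21357$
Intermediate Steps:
$K = -18913$ ($K = -6 + \left(-71 - 188\right) 73 = -6 - 18907 = -18913$)
$K - 47 \cdot 52 = -18913 - 47 \cdot 52 = -18913 - 2444 = -21357$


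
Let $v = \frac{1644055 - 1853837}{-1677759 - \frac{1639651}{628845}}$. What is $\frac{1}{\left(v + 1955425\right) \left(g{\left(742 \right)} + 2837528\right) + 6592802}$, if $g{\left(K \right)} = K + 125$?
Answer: $\frac{527525999003}{2927914622910568443193556} \approx 1.8017 \cdot 10^{-13}$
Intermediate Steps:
$g{\left(K \right)} = 125 + K$
$v = \frac{65960180895}{527525999003}$ ($v = - \frac{209782}{-1677759 - \frac{1639651}{628845}} = - \frac{209782}{- \frac{1055051998006}{628845}} = \left(-209782\right) \left(- \frac{628845}{1055051998006}\right) = \frac{65960180895}{527525999003} \approx 0.12504$)
$\frac{1}{\left(v + 1955425\right) \left(g{\left(742 \right)} + 2837528\right) + 6592802} = \frac{1}{\left(\frac{65960180895}{527525999003} + 1955425\right) \left(\left(125 + 742\right) + 2837528\right) + 6592802} = \frac{1}{\frac{1031537592560622170 \left(867 + 2837528\right)}{527525999003} + 6592802} = \frac{1}{\frac{1031537592560622170}{527525999003} \cdot 2838395 + 6592802} = \frac{1}{\frac{2927911145036107164217150}{527525999003} + 6592802} = \frac{1}{\frac{2927914622910568443193556}{527525999003}} = \frac{527525999003}{2927914622910568443193556}$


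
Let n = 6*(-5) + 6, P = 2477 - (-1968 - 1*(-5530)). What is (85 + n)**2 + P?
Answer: 2636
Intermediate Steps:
P = -1085 (P = 2477 - (-1968 + 5530) = 2477 - 1*3562 = 2477 - 3562 = -1085)
n = -24 (n = -30 + 6 = -24)
(85 + n)**2 + P = (85 - 24)**2 - 1085 = 61**2 - 1085 = 3721 - 1085 = 2636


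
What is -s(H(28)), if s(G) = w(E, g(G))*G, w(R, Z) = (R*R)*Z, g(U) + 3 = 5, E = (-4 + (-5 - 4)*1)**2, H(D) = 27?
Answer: -1542294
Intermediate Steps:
E = 169 (E = (-4 - 9*1)**2 = (-4 - 9)**2 = (-13)**2 = 169)
g(U) = 2 (g(U) = -3 + 5 = 2)
w(R, Z) = Z*R**2 (w(R, Z) = R**2*Z = Z*R**2)
s(G) = 57122*G (s(G) = (2*169**2)*G = (2*28561)*G = 57122*G)
-s(H(28)) = -57122*27 = -1*1542294 = -1542294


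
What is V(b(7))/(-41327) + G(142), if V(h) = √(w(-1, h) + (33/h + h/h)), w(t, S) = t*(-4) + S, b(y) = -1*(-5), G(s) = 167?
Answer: 167 - √415/206635 ≈ 167.00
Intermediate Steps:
b(y) = 5
w(t, S) = S - 4*t (w(t, S) = -4*t + S = S - 4*t)
V(h) = √(5 + h + 33/h) (V(h) = √((h - 4*(-1)) + (33/h + h/h)) = √((h + 4) + (33/h + 1)) = √((4 + h) + (1 + 33/h)) = √(5 + h + 33/h))
V(b(7))/(-41327) + G(142) = √(5 + 5 + 33/5)/(-41327) + 167 = √(5 + 5 + 33*(⅕))*(-1/41327) + 167 = √(5 + 5 + 33/5)*(-1/41327) + 167 = √(83/5)*(-1/41327) + 167 = (√415/5)*(-1/41327) + 167 = -√415/206635 + 167 = 167 - √415/206635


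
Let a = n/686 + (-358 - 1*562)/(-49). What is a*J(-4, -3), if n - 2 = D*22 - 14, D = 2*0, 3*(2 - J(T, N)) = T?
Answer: 64340/1029 ≈ 62.527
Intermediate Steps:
J(T, N) = 2 - T/3
D = 0
n = -12 (n = 2 + (0*22 - 14) = 2 + (0 - 14) = 2 - 14 = -12)
a = 6434/343 (a = -12/686 + (-358 - 1*562)/(-49) = -12*1/686 + (-358 - 562)*(-1/49) = -6/343 - 920*(-1/49) = -6/343 + 920/49 = 6434/343 ≈ 18.758)
a*J(-4, -3) = 6434*(2 - ⅓*(-4))/343 = 6434*(2 + 4/3)/343 = (6434/343)*(10/3) = 64340/1029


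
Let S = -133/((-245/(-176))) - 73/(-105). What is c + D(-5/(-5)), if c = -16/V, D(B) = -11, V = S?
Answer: -107869/9959 ≈ -10.831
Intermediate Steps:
S = -9959/105 (S = -133/((-245*(-1/176))) - 73*(-1/105) = -133/245/176 + 73/105 = -133*176/245 + 73/105 = -3344/35 + 73/105 = -9959/105 ≈ -94.848)
V = -9959/105 ≈ -94.848
c = 1680/9959 (c = -16/(-9959/105) = -16*(-105/9959) = 1680/9959 ≈ 0.16869)
c + D(-5/(-5)) = 1680/9959 - 11 = -107869/9959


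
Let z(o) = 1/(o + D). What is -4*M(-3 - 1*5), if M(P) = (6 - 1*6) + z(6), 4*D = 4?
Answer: -4/7 ≈ -0.57143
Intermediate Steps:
D = 1 (D = (1/4)*4 = 1)
z(o) = 1/(1 + o) (z(o) = 1/(o + 1) = 1/(1 + o))
M(P) = 1/7 (M(P) = (6 - 1*6) + 1/(1 + 6) = (6 - 6) + 1/7 = 0 + 1/7 = 1/7)
-4*M(-3 - 1*5) = -4*1/7 = -4/7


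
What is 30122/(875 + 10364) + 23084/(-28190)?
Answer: 294849052/158413705 ≈ 1.8613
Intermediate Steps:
30122/(875 + 10364) + 23084/(-28190) = 30122/11239 + 23084*(-1/28190) = 30122*(1/11239) - 11542/14095 = 30122/11239 - 11542/14095 = 294849052/158413705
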